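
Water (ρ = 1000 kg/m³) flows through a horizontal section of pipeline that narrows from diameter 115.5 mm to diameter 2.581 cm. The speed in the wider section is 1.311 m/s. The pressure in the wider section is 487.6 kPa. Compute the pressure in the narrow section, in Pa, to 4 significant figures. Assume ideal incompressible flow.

By continuity, v₂ = v₁·A₁/A₂ = 1.311·(104.8/5.232) = 26.25 m/s.
Along the horizontal streamline, P + ½ρv² is constant.
P₂ = P₁ − ½ρ(v₂² − v₁²) = 487600 − ½·1000·(26.25² − 1.311²) = 487600 − 343800 = 143800 Pa.

P₂ = 143800 Pa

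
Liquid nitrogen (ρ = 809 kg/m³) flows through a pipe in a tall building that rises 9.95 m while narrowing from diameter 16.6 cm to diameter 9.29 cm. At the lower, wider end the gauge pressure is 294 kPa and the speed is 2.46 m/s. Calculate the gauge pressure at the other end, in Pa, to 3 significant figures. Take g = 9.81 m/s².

The volume flow rate is constant, so v₂ = (A₁/A₂)v₁ = (216/67.8)·2.46 = 7.85 m/s.
Bernoulli: P₁ + ½ρv₁² + ρg h₁ = P₂ + ½ρv₂² + ρg h₂, so P₂ = P₁ + ½ρ(v₁² − v₂²) − ρg(h₂ − h₁).
P₂ = 294000 + ½·809·(2.46² − 7.85²) − 809·9.81·(+9.95) = 294000 + (-22500) − (79000) = 193000 Pa.

P₂ ≈ 193000 Pa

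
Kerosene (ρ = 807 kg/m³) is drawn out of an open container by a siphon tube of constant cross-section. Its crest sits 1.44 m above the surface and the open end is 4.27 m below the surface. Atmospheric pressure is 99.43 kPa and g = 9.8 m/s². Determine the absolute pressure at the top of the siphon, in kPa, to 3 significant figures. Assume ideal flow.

P_top = 54.3 kPa

The outlet speed comes from Torricelli: v = √(2g·4.27) = 9.15 m/s.
The bore is uniform, so the speed at the crest is the same v. Bernoulli surface→crest: P_atm = P_top + ½ρv² + ρg·h_top.
P_top = 99430 − ½·807·9.15² − 807·9.8·1.44 = 54300 Pa.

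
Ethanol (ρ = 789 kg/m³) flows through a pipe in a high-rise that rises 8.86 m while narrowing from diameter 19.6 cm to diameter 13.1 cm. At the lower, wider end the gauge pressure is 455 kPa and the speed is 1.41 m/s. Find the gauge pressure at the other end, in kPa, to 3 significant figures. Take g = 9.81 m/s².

P₂ = 383 kPa

Continuity gives A₁v₁ = A₂v₂, so v₂ = (302 cm²)/(135 cm²) × 1.41 m/s = 3.16 m/s.
Energy conservation along the streamline gives P₂ = P₁ − ½ρ(v₂² − v₁²) − ρg(h₂ − h₁).
P₂ = 455000 + ½·789·(1.41² − 3.16²) − 789·9.81·(+8.86) = 455000 + (-3150) − (68600) = 383000 Pa.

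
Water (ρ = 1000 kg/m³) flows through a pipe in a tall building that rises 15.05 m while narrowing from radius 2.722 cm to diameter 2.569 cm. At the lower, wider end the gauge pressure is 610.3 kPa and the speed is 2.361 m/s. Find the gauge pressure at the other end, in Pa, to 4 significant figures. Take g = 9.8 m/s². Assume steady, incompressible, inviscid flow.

Continuity gives A₁v₁ = A₂v₂, so v₂ = (23.28 cm²)/(5.183 cm²) × 2.361 m/s = 10.60 m/s.
Applying Bernoulli between the two ends and solving for P₂: P₂ = P₁ + ½ρ(v₁² − v₂²) − ρgΔh.
P₂ = 610300 + ½·1000·(2.361² − 10.60²) − 1000·9.8·(+15.05) = 610300 + (-53420) − (147500) = 409400 Pa.

P₂ ≈ 409400 Pa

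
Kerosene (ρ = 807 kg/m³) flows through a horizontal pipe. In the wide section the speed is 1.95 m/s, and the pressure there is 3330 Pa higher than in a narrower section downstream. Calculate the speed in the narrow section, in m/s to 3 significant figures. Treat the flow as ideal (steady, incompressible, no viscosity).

3.47 m/s

Along the level pipe P + ½ρv² is conserved, hence v₂² = v₁² + 2(P₁ − P₂)/ρ.
v₂ = √(1.95² + 2·3330/807) = √(3.80 + 8.25) = 3.47 m/s.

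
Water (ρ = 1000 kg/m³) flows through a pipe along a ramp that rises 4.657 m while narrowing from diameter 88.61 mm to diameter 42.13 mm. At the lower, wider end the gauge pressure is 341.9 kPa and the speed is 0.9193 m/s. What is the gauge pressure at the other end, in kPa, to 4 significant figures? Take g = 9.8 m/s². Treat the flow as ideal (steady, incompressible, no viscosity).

P₂ ≈ 288.4 kPa

Continuity gives A₁v₁ = A₂v₂, so v₂ = (61.67 cm²)/(13.94 cm²) × 0.9193 m/s = 4.067 m/s.
Applying Bernoulli between the two ends and solving for P₂: P₂ = P₁ + ½ρ(v₁² − v₂²) − ρgΔh.
P₂ = 341900 + ½·1000·(0.9193² − 4.067²) − 1000·9.8·(+4.657) = 341900 + (-7846) − (45640) = 288400 Pa.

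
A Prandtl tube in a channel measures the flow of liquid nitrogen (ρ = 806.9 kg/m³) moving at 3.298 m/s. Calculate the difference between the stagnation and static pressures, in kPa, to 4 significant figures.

ΔP ≈ 4.388 kPa

At the stagnation point the flow is brought to rest, so Bernoulli gives P_stag − P_static = ½ρv².
ΔP = ½·806.9·3.298² = 4388 Pa.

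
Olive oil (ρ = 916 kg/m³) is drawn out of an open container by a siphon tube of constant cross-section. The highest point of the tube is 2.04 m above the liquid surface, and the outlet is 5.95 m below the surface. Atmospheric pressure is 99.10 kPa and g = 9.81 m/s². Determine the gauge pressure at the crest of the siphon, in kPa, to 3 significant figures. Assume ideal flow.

Bernoulli surface→outlet gives ½v² = g·h_out, so v = √(2·9.81·5.95) = 10.8 m/s.
The bore is uniform, so the speed at the crest is the same v. Bernoulli surface→crest: P_atm = P_top + ½ρv² + ρg·h_top.
P_top = 99100 − ½·916·10.8² − 916·9.81·2.04 = 27300 Pa. So P_gauge = P_top − P_atm = -71800 Pa.

P_gauge ≈ -71.8 kPa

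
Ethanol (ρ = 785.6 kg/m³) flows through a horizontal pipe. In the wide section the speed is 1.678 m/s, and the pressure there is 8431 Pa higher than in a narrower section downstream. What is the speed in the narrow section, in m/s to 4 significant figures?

Along the level pipe P + ½ρv² is conserved, hence v₂² = v₁² + 2(P₁ − P₂)/ρ.
v₂ = √(1.678² + 2·8431/785.6) = √(2.816 + 21.46) = 4.927 m/s.

v₂ = 4.927 m/s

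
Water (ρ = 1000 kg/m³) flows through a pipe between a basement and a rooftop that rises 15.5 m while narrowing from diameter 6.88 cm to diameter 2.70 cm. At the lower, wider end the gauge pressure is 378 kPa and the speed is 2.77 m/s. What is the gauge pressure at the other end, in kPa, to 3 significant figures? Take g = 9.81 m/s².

P₂ ≈ 68.0 kPa

The volume flow rate is constant, so v₂ = (A₁/A₂)v₁ = (37.2/5.73)·2.77 = 18.0 m/s.
Energy conservation along the streamline gives P₂ = P₁ − ½ρ(v₂² − v₁²) − ρg(h₂ − h₁).
P₂ = 378000 + ½·1000·(2.77² − 18.0²) − 1000·9.81·(+15.5) = 378000 + (-158000) − (152000) = 68000 Pa.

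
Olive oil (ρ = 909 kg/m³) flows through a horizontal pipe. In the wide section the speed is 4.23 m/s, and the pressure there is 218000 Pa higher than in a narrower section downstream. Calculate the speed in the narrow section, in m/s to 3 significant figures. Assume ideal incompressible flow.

Along the level pipe P + ½ρv² is conserved, hence v₂² = v₁² + 2(P₁ − P₂)/ρ.
v₂ = √(4.23² + 2·218000/909) = √(17.9 + 480) = 22.3 m/s.

22.3 m/s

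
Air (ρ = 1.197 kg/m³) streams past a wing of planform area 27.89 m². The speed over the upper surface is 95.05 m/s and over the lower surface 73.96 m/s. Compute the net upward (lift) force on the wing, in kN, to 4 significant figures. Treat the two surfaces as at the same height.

59.50 kN

The faster flow above has the lower pressure; Bernoulli (same height) gives ΔP = ½ρ(v_up² − v_low²).
ΔP = ½·1.197·(95.05² − 73.96²) = 2133 Pa.
Lift = ΔP · A = 2133 × 27.89 = 59500 N.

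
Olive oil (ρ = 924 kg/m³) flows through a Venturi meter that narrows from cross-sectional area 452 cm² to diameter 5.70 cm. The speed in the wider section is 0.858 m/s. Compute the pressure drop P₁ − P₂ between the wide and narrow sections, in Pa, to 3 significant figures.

The volume flow rate is constant, so v₂ = (A₁/A₂)v₁ = (452/25.5)·0.858 = 15.2 m/s.
The pipe is horizontal, so Bernoulli reduces to P₁ + ½ρv₁² = P₂ + ½ρv₂².
P₁ − P₂ = ½·924·(15.2² − 0.858²) = ½·924·230 = 106000 Pa.

ΔP ≈ 106000 Pa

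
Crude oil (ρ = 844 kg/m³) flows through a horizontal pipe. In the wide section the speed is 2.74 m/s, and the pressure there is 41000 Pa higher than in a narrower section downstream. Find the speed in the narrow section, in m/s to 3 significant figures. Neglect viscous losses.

v₂ ≈ 10.2 m/s

Along the level pipe P + ½ρv² is conserved, hence v₂² = v₁² + 2(P₁ − P₂)/ρ.
v₂ = √(2.74² + 2·41000/844) = √(7.51 + 97.2) = 10.2 m/s.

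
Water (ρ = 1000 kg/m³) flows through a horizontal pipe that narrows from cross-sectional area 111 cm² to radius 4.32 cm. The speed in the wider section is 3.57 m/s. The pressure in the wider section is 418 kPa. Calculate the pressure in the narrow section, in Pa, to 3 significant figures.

The volume flow rate is constant, so v₂ = (A₁/A₂)v₁ = (111/58.6)·3.57 = 6.76 m/s.
Along the horizontal streamline, P + ½ρv² is constant.
P₂ = P₁ − ½ρ(v₂² − v₁²) = 418000 − ½·1000·(6.76² − 3.57²) = 418000 − 16500 = 402000 Pa.

P₂ ≈ 402000 Pa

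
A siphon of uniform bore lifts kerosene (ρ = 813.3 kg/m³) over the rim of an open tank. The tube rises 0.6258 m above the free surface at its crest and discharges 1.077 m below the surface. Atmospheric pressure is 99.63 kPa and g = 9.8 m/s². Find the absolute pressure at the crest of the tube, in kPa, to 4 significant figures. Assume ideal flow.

The outlet speed comes from Torricelli: v = √(2g·1.077) = 4.594 m/s.
Continuity keeps v the same throughout the tube; from surface to crest, P_atm + 0 = P_top + ½ρv² + ρg·h_top.
P_top = 99630 − ½·813.3·4.594² − 813.3·9.8·0.6258 = 86060 Pa.

P_top = 86.06 kPa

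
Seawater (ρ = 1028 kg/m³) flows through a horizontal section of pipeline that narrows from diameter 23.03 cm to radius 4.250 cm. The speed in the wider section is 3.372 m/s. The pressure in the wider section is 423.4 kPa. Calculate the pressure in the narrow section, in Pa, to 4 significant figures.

P₂ ≈ 114300 Pa

By continuity, v₂ = v₁·A₁/A₂ = 3.372·(416.6/56.75) = 24.75 m/s.
Along the horizontal streamline, P + ½ρv² is constant.
P₂ = P₁ − ½ρ(v₂² − v₁²) = 423400 − ½·1028·(24.75² − 3.372²) = 423400 − 309100 = 114300 Pa.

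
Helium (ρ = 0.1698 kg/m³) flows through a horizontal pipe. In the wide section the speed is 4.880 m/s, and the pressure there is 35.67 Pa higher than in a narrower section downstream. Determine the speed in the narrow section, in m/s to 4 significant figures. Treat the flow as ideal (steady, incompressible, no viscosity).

With h₁ = h₂, rearranging Bernoulli gives v₂ = √(v₁² + 2ΔP/ρ).
v₂ = √(4.880² + 2·35.67/0.1698) = √(23.81 + 420.1) = 21.07 m/s.

v₂ = 21.07 m/s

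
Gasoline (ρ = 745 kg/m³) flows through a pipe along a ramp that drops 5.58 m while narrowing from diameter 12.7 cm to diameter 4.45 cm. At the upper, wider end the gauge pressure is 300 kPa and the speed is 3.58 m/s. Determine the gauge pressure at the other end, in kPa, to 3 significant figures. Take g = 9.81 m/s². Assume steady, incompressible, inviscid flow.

P₂ ≈ 28.8 kPa

The volume flow rate is constant, so v₂ = (A₁/A₂)v₁ = (127/15.6)·3.58 = 29.2 m/s.
Energy conservation along the streamline gives P₂ = P₁ − ½ρ(v₂² − v₁²) − ρg(h₂ − h₁).
P₂ = 300000 + ½·745·(3.58² − 29.2²) − 745·9.81·(−5.58) = 300000 + (-312000) − (-40800) = 28800 Pa.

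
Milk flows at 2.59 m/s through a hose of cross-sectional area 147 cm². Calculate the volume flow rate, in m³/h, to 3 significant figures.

Q = A·v = 0.0147 m² × 2.59 m/s = 0.0381 m³/s.
Converting: 0.0381 m³/s × 3600 = 137 m³/h.

Q = 137 m³/h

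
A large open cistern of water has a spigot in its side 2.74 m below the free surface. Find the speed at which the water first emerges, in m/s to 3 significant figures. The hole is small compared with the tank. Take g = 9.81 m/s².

Torricelli's result v = √(2gh) gives v = √(2·9.81·2.74) = 7.33 m/s.

v ≈ 7.33 m/s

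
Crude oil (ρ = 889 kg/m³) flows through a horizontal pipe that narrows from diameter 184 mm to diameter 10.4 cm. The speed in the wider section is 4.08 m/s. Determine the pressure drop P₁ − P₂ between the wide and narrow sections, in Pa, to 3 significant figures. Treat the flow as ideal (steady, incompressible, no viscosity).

65100 Pa

The volume flow rate is constant, so v₂ = (A₁/A₂)v₁ = (266/84.9)·4.08 = 12.8 m/s.
Bernoulli (h₁ = h₂): P₁ − P₂ = ½ρ(v₂² − v₁²).
P₁ − P₂ = ½·889·(12.8² − 4.08²) = ½·889·146 = 65100 Pa.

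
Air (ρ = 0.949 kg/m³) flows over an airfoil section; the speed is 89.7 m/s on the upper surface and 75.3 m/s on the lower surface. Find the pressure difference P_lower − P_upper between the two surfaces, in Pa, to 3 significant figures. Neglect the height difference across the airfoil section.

ΔP = 1130 Pa

With negligible Δh, P + ½ρv² is constant, so P_low − P_up = ½ρ(v_up² − v_low²).
ΔP = ½·0.949·(89.7² − 75.3²) = 1130 Pa.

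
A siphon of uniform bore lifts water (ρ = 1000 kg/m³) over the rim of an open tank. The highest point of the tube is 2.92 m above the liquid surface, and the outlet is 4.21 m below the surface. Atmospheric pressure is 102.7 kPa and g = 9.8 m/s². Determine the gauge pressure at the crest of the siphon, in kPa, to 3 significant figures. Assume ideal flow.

P_gauge ≈ -69.9 kPa

The outlet speed comes from Torricelli: v = √(2g·4.21) = 9.08 m/s.
The bore is uniform, so the speed at the crest is the same v. Bernoulli surface→crest: P_atm = P_top + ½ρv² + ρg·h_top.
P_top = 102700 − ½·1000·9.08² − 1000·9.8·2.92 = 32800 Pa. So P_gauge = P_top − P_atm = -69900 Pa.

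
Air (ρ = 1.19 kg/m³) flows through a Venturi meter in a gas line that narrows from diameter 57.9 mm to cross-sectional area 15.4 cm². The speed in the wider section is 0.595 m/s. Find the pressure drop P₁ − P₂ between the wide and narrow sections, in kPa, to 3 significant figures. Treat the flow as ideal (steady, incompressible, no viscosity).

0.000405 kPa

Continuity gives A₁v₁ = A₂v₂, so v₂ = (26.3 cm²)/(15.4 cm²) × 0.595 m/s = 1.02 m/s.
With no height change, Bernoulli's equation is P₁ + ½ρv₁² = P₂ + ½ρv₂².
P₁ − P₂ = ½·1.19·(1.02² − 0.595²) = ½·1.19·0.681 = 0.405 Pa.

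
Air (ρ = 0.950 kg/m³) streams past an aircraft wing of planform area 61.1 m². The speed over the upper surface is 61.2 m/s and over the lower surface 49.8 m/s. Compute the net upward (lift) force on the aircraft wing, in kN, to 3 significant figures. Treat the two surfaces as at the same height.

From P + ½ρv² = const at equal height, P_low − P_up = ½ρ(v_up² − v_low²).
ΔP = ½·0.950·(61.2² − 49.8²) = 601 Pa.
Lift = ΔP · A = 601 × 61.1 = 36700 N.

F = 36.7 kN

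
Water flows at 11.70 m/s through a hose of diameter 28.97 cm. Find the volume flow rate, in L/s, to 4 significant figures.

Q ≈ 771.2 L/s

Q = A·v = 0.06592 m² × 11.70 m/s = 0.7712 m³/s.
Converting: 0.7712 m³/s × 1000 = 771.2 L/s.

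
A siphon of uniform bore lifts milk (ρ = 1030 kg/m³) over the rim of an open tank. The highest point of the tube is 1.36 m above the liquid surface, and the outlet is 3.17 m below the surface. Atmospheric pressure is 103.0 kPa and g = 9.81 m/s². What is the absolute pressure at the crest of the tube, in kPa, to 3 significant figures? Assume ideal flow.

Bernoulli surface→outlet gives ½v² = g·h_out, so v = √(2·9.81·3.17) = 7.89 m/s.
The bore is uniform, so the speed at the crest is the same v. Bernoulli surface→crest: P_atm = P_top + ½ρv² + ρg·h_top.
P_top = 103000 − ½·1030·7.89² − 1030·9.81·1.36 = 57200 Pa.

P_top ≈ 57.2 kPa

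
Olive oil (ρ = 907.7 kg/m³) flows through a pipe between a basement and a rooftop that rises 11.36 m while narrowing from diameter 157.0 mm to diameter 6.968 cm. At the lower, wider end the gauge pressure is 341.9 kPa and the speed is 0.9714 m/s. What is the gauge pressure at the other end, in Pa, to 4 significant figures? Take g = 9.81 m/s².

The volume flow rate is constant, so v₂ = (A₁/A₂)v₁ = (193.6/38.13)·0.9714 = 4.932 m/s.
Applying Bernoulli between the two ends and solving for P₂: P₂ = P₁ + ½ρ(v₁² − v₂²) − ρgΔh.
P₂ = 341900 + ½·907.7·(0.9714² − 4.932²) − 907.7·9.81·(+11.36) = 341900 + (-10610) − (101200) = 230100 Pa.

P₂ ≈ 230100 Pa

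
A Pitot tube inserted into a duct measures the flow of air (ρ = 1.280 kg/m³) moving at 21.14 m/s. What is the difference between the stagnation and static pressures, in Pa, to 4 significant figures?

At the stagnation point the flow is brought to rest, so Bernoulli gives P_stag − P_static = ½ρv².
ΔP = ½·1.280·21.14² = 286.0 Pa.

ΔP ≈ 286.0 Pa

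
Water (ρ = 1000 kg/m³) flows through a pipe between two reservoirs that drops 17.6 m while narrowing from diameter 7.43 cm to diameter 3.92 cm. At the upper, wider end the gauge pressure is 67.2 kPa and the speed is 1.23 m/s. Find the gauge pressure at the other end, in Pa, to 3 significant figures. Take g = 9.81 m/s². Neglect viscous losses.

P₂ ≈ 231000 Pa

Mass conservation (A₁v₁ = A₂v₂) gives v₂ = 1.23 × 43.4/12.1 = 4.42 m/s.
Energy conservation along the streamline gives P₂ = P₁ − ½ρ(v₂² − v₁²) − ρg(h₂ − h₁).
P₂ = 67200 + ½·1000·(1.23² − 4.42²) − 1000·9.81·(−17.6) = 67200 + (-9010) − (-173000) = 231000 Pa.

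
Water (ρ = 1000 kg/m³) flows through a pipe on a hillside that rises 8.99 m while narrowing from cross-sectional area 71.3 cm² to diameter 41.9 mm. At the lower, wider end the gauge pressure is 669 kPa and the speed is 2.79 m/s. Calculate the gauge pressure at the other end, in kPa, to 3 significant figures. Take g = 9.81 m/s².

Continuity gives A₁v₁ = A₂v₂, so v₂ = (71.3 cm²)/(13.8 cm²) × 2.79 m/s = 14.4 m/s.
Applying Bernoulli between the two ends and solving for P₂: P₂ = P₁ + ½ρ(v₁² − v₂²) − ρgΔh.
P₂ = 669000 + ½·1000·(2.79² − 14.4²) − 1000·9.81·(+8.99) = 669000 + (-100000) − (88200) = 481000 Pa.

481 kPa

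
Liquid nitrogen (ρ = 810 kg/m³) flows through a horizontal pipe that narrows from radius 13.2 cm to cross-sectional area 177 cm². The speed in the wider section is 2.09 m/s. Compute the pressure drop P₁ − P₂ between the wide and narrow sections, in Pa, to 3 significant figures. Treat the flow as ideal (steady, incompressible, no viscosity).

ΔP ≈ 15200 Pa

The volume flow rate is constant, so v₂ = (A₁/A₂)v₁ = (547/177)·2.09 = 6.46 m/s.
Bernoulli (h₁ = h₂): P₁ − P₂ = ½ρ(v₂² − v₁²).
P₁ − P₂ = ½·810·(6.46² − 2.09²) = ½·810·37.4 = 15200 Pa.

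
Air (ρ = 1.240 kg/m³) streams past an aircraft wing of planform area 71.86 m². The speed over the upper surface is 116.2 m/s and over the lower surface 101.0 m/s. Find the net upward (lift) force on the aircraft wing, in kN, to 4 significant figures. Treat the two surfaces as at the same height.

The faster flow above has the lower pressure; Bernoulli (same height) gives ΔP = ½ρ(v_up² − v_low²).
ΔP = ½·1.240·(116.2² − 101.0²) = 2047 Pa.
Lift = ΔP · A = 2047 × 71.86 = 147100 N.

147.1 kN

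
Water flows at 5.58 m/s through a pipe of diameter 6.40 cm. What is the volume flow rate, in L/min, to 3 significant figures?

1080 L/min

Q = A·v = 0.00322 m² × 5.58 m/s = 0.0180 m³/s.
Converting: 0.0180 m³/s × 60000 = 1080 L/min.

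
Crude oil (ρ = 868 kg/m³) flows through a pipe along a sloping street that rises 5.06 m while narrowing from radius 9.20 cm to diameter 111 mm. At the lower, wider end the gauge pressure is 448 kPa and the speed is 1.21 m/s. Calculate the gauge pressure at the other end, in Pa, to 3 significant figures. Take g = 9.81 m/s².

P₂ = 401000 Pa

The volume flow rate is constant, so v₂ = (A₁/A₂)v₁ = (266/96.8)·1.21 = 3.32 m/s.
Applying Bernoulli between the two ends and solving for P₂: P₂ = P₁ + ½ρ(v₁² − v₂²) − ρgΔh.
P₂ = 448000 + ½·868·(1.21² − 3.32²) − 868·9.81·(+5.06) = 448000 + (-4160) − (43100) = 401000 Pa.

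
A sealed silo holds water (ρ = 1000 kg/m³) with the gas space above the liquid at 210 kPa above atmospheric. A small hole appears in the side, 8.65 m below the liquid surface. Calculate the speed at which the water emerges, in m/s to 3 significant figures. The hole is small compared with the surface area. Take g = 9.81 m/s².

Take point 1 at the surface (v₁ ≈ 0) and point 2 at the hole (at atmospheric pressure). Bernoulli: P₁ + ρg h = P_atm + ½ρv₂².
With P₁ − P_atm = 210000 Pa, v₂ = √(2gh + 2ΔP/ρ) = √(2·9.81·8.65 + 2·210000/1000) = 24.3 m/s.

v ≈ 24.3 m/s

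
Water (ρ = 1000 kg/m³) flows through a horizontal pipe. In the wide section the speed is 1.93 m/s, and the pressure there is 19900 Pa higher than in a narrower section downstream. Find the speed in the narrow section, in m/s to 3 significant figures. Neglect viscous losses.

v₂ = 6.60 m/s

Horizontal Bernoulli: P₁ + ½ρv₁² = P₂ + ½ρv₂², so v₂² = v₁² + 2(P₁ − P₂)/ρ.
v₂ = √(1.93² + 2·19900/1000) = √(3.72 + 39.8) = 6.60 m/s.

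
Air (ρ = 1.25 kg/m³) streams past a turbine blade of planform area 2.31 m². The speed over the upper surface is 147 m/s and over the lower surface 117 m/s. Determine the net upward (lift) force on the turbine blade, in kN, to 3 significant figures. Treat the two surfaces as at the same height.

F = 11.4 kN

With equal heights on the two surfaces, Bernoulli gives P_lower − P_upper = ½ρ(v_upper² − v_lower²).
ΔP = ½·1.25·(147² − 117²) = 4950 Pa.
Lift = ΔP · A = 4950 × 2.31 = 11400 N.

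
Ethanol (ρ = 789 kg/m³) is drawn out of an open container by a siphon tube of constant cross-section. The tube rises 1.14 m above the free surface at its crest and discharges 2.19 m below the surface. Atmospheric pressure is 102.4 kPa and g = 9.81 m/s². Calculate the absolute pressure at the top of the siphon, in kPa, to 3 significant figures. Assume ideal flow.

P_top ≈ 76.6 kPa

From the surface to the outlet (both open to atmosphere, surface at rest): v = √(2g·h_out) = √(2·9.81·2.19) = 6.55 m/s.
Continuity keeps v the same throughout the tube; from surface to crest, P_atm + 0 = P_top + ½ρv² + ρg·h_top.
P_top = 102400 − ½·789·6.55² − 789·9.81·1.14 = 76600 Pa.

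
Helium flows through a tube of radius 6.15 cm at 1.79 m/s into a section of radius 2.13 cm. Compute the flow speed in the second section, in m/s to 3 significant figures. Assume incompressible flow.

v₂ = 14.9 m/s

The volume flow rate is constant, so v₂ = (A₁/A₂)v₁ = (119/14.3)·1.79 = 14.9 m/s.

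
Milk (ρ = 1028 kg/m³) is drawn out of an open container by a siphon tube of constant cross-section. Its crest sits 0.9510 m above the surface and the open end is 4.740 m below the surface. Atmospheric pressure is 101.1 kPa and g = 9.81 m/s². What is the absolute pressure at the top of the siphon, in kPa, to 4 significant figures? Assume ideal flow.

P_top ≈ 43.71 kPa

The outlet speed comes from Torricelli: v = √(2g·4.740) = 9.644 m/s.
The bore is uniform, so the speed at the crest is the same v. Bernoulli surface→crest: P_atm = P_top + ½ρv² + ρg·h_top.
P_top = 101100 − ½·1028·9.644² − 1028·9.81·0.9510 = 43710 Pa.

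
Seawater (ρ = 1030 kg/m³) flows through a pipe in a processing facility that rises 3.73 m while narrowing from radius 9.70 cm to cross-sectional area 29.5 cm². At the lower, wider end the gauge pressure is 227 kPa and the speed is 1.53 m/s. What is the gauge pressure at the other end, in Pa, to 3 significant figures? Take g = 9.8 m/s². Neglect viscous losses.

Continuity gives A₁v₁ = A₂v₂, so v₂ = (296 cm²)/(29.5 cm²) × 1.53 m/s = 15.3 m/s.
Energy conservation along the streamline gives P₂ = P₁ − ½ρ(v₂² − v₁²) − ρg(h₂ − h₁).
P₂ = 227000 + ½·1030·(1.53² − 15.3²) − 1030·9.8·(+3.73) = 227000 + (-120000) − (37700) = 69500 Pa.

69500 Pa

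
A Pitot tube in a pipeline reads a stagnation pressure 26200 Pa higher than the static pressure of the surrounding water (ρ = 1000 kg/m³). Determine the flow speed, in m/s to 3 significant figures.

Bernoulli between the free stream and the stagnation point: ½ρv² = P_stag − P_static.
v = √(2ΔP/ρ) = √(2·26200/1000) = 7.24 m/s.

7.24 m/s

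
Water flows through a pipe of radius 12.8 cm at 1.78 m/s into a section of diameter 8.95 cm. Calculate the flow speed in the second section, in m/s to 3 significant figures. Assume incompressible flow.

v₂ ≈ 14.6 m/s

Mass conservation (A₁v₁ = A₂v₂) gives v₂ = 1.78 × 515/62.9 = 14.6 m/s.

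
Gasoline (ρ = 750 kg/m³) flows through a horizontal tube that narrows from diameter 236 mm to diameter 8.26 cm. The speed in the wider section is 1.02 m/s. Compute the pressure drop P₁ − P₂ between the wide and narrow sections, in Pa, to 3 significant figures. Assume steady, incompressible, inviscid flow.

ΔP ≈ 25600 Pa

Continuity gives A₁v₁ = A₂v₂, so v₂ = (437 cm²)/(53.6 cm²) × 1.02 m/s = 8.33 m/s.
With no height change, Bernoulli's equation is P₁ + ½ρv₁² = P₂ + ½ρv₂².
P₁ − P₂ = ½·750·(8.33² − 1.02²) = ½·750·68.3 = 25600 Pa.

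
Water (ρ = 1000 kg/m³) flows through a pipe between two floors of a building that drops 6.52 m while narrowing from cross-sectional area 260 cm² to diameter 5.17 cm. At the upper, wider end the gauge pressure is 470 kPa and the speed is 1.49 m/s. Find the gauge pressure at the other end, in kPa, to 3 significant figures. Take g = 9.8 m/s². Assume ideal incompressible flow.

Mass conservation (A₁v₁ = A₂v₂) gives v₂ = 1.49 × 260/21.0 = 18.5 m/s.
Energy conservation along the streamline gives P₂ = P₁ − ½ρ(v₂² − v₁²) − ρg(h₂ − h₁).
P₂ = 470000 + ½·1000·(1.49² − 18.5²) − 1000·9.8·(−6.52) = 470000 + (-169000) − (-63900) = 365000 Pa.

P₂ ≈ 365 kPa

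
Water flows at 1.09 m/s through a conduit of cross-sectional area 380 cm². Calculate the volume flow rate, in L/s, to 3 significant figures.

Q = A·v = 0.0380 m² × 1.09 m/s = 0.0414 m³/s.
Converting: 0.0414 m³/s × 1000 = 41.4 L/s.

Q = 41.4 L/s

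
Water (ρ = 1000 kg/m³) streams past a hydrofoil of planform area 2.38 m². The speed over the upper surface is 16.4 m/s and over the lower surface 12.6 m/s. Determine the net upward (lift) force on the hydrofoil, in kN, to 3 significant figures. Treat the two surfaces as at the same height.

From P + ½ρv² = const at equal height, P_low − P_up = ½ρ(v_up² − v_low²).
ΔP = ½·1000·(16.4² − 12.6²) = 55100 Pa.
Lift = ΔP · A = 55100 × 2.38 = 131000 N.

F = 131 kN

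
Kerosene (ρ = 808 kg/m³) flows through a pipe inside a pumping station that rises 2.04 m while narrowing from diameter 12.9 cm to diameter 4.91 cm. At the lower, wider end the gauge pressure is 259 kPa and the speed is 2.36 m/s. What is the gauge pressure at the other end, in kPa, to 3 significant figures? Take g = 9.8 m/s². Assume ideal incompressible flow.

Mass conservation (A₁v₁ = A₂v₂) gives v₂ = 2.36 × 131/18.9 = 16.3 m/s.
Applying Bernoulli between the two ends and solving for P₂: P₂ = P₁ + ½ρ(v₁² − v₂²) − ρgΔh.
P₂ = 259000 + ½·808·(2.36² − 16.3²) − 808·9.8·(+2.04) = 259000 + (-105000) − (16200) = 138000 Pa.

P₂ ≈ 138 kPa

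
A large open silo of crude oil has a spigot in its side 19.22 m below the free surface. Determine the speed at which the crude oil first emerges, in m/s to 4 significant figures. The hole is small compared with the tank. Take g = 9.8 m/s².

The surface is effectively still and both ends are open, so ½v² = gh and v = √(2·9.8·19.22) = 19.41 m/s.

v = 19.41 m/s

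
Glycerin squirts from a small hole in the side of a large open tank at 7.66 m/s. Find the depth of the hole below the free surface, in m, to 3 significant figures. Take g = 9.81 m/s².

h ≈ 2.99 m

Inverting v = √(2gh) gives h = v² / 2g.
h = 7.66²/(2·9.81) = 58.7/19.62 = 2.99 m.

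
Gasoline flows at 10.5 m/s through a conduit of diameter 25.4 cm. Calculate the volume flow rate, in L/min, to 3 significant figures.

Q = A·v = 0.0507 m² × 10.5 m/s = 0.532 m³/s.
Converting: 0.532 m³/s × 60000 = 31900 L/min.

Q ≈ 31900 L/min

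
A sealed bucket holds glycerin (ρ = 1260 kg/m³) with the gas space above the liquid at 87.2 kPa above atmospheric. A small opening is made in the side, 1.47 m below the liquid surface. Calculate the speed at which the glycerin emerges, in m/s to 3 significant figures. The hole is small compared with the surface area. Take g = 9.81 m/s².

Take point 1 at the surface (v₁ ≈ 0) and point 2 at the hole (at atmospheric pressure). Bernoulli: P₁ + ρg h = P_atm + ½ρv₂².
With P₁ − P_atm = 87200 Pa, v₂ = √(2gh + 2ΔP/ρ) = √(2·9.81·1.47 + 2·87200/1260) = 12.9 m/s.

v = 12.9 m/s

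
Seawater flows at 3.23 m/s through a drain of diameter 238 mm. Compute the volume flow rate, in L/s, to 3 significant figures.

Q = A·v = 0.0445 m² × 3.23 m/s = 0.144 m³/s.
Converting: 0.144 m³/s × 1000 = 144 L/s.

144 L/s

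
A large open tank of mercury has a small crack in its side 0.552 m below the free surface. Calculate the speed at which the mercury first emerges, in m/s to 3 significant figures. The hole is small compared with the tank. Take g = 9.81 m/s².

v ≈ 3.29 m/s

Torricelli's result v = √(2gh) gives v = √(2·9.81·0.552) = 3.29 m/s.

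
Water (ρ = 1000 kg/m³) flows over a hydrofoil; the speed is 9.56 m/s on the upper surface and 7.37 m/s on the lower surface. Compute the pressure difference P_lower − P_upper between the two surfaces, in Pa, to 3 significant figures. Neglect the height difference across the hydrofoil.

With negligible Δh, P + ½ρv² is constant, so P_low − P_up = ½ρ(v_up² − v_low²).
ΔP = ½·1000·(9.56² − 7.37²) = 18500 Pa.

ΔP ≈ 18500 Pa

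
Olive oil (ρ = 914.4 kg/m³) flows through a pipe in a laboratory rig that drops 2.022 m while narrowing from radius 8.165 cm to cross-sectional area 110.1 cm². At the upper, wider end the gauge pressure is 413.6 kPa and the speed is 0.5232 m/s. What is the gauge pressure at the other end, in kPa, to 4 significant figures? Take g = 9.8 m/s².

Continuity gives A₁v₁ = A₂v₂, so v₂ = (209.4 cm²)/(110.1 cm²) × 0.5232 m/s = 0.9953 m/s.
Applying Bernoulli between the two ends and solving for P₂: P₂ = P₁ + ½ρ(v₁² − v₂²) − ρgΔh.
P₂ = 413600 + ½·914.4·(0.5232² − 0.9953²) − 914.4·9.8·(−2.022) = 413600 + (-327.7) − (-18120) = 431400 Pa.

P₂ = 431.4 kPa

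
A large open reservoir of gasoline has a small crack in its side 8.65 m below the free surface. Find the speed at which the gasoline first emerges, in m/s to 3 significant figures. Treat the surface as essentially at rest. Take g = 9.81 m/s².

v ≈ 13.0 m/s

The surface is effectively still and both ends are open, so ½v² = gh and v = √(2·9.81·8.65) = 13.0 m/s.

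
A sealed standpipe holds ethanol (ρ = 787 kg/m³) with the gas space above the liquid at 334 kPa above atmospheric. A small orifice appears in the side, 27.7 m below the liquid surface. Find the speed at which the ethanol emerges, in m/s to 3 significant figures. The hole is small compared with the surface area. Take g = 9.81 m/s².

v ≈ 37.3 m/s

Take point 1 at the surface (v₁ ≈ 0) and point 2 at the hole (at atmospheric pressure). Bernoulli: P₁ + ρg h = P_atm + ½ρv₂².
With P₁ − P_atm = 334000 Pa, v₂ = √(2gh + 2ΔP/ρ) = √(2·9.81·27.7 + 2·334000/787) = 37.3 m/s.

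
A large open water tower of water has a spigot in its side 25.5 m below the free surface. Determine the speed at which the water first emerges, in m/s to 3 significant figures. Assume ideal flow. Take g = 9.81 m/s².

22.4 m/s

Bernoulli from surface to hole (P equal, v_surface ≈ 0): v = √(2gh) = √(2×9.81×25.5) = 22.4 m/s.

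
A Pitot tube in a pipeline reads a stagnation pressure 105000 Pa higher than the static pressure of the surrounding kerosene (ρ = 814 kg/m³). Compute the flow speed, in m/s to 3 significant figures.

The dynamic pressure equals the rise in static pressure at the stagnation point: ΔP = ½ρv².
v = √(2ΔP/ρ) = √(2·105000/814) = 16.1 m/s.

v ≈ 16.1 m/s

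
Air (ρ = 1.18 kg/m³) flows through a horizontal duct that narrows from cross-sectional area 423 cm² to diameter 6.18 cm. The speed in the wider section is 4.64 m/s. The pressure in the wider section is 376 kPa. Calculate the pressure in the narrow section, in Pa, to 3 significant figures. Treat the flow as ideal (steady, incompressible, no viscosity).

The volume flow rate is constant, so v₂ = (A₁/A₂)v₁ = (423/30.0)·4.64 = 65.4 m/s.
Bernoulli (h₁ = h₂): P₁ − P₂ = ½ρ(v₂² − v₁²).
P₂ = P₁ − ½ρ(v₂² − v₁²) = 376000 − ½·1.18·(65.4² − 4.64²) = 376000 − 2510 = 373000 Pa.

373000 Pa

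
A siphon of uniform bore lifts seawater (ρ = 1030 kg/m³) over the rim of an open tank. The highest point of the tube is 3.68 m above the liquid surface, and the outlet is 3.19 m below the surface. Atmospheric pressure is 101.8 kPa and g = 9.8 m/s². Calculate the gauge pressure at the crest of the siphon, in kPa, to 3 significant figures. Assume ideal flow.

-69.3 kPa

From the surface to the outlet (both open to atmosphere, surface at rest): v = √(2g·h_out) = √(2·9.8·3.19) = 7.91 m/s.
With constant cross-section the crest speed equals v; applying Bernoulli from the surface up to the crest, P_top = P_atm − ½ρv² − ρg·h_top.
P_top = 101800 − ½·1030·7.91² − 1030·9.8·3.68 = 32500 Pa. So P_gauge = P_top − P_atm = -69300 Pa.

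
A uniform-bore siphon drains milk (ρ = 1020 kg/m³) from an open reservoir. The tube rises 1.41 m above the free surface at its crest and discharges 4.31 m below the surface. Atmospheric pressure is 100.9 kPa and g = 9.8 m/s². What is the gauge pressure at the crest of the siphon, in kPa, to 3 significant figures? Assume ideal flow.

From the surface to the outlet (both open to atmosphere, surface at rest): v = √(2g·h_out) = √(2·9.8·4.31) = 9.19 m/s.
With constant cross-section the crest speed equals v; applying Bernoulli from the surface up to the crest, P_top = P_atm − ½ρv² − ρg·h_top.
P_top = 100900 − ½·1020·9.19² − 1020·9.8·1.41 = 43700 Pa. So P_gauge = P_top − P_atm = -57200 Pa.

-57.2 kPa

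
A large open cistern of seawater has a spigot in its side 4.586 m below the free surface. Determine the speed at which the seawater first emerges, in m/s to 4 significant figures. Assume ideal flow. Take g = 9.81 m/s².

With the surface at rest and both surface and jet at atmospheric pressure, Bernoulli gives ρg h = ½ρv², so v = √(2gh) = √(2·9.81·4.586) = 9.486 m/s.

v = 9.486 m/s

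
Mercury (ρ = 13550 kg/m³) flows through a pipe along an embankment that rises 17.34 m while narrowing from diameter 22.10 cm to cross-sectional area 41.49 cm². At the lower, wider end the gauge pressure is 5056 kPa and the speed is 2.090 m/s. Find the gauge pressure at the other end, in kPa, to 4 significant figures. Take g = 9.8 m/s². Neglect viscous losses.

P₂ ≈ 253.3 kPa

By continuity, v₂ = v₁·A₁/A₂ = 2.090·(383.6/41.49) = 19.32 m/s.
Applying Bernoulli between the two ends and solving for P₂: P₂ = P₁ + ½ρ(v₁² − v₂²) − ρgΔh.
P₂ = 5056000 + ½·13550·(2.090² − 19.32²) − 13550·9.8·(+17.34) = 5056000 + (-2500000) − (2303000) = 253300 Pa.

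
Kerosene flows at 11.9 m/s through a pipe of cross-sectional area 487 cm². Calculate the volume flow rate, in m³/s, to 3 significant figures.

0.580 m³/s

Q = A·v = 0.0487 m² × 11.9 m/s = 0.580 m³/s.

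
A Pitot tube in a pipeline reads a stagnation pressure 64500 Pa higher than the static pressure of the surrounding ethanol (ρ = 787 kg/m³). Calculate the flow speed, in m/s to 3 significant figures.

v ≈ 12.8 m/s

At the stagnation point the flow is brought to rest, so Bernoulli gives P_stag − P_static = ½ρv².
v = √(2ΔP/ρ) = √(2·64500/787) = 12.8 m/s.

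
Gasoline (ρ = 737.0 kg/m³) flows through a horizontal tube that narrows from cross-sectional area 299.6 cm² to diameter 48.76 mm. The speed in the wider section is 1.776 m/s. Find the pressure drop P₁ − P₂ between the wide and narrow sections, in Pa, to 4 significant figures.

By continuity, v₂ = v₁·A₁/A₂ = 1.776·(299.6/18.67) = 28.49 m/s.
With no height change, Bernoulli's equation is P₁ + ½ρv₁² = P₂ + ½ρv₂².
P₁ − P₂ = ½·737.0·(28.49² − 1.776²) = ½·737.0·808.8 = 298000 Pa.

ΔP = 298000 Pa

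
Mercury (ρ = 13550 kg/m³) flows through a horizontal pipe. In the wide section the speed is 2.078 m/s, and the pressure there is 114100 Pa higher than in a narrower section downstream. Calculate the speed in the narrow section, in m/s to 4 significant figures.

v₂ ≈ 4.600 m/s

Along the level pipe P + ½ρv² is conserved, hence v₂² = v₁² + 2(P₁ − P₂)/ρ.
v₂ = √(2.078² + 2·114100/13550) = √(4.318 + 16.84) = 4.600 m/s.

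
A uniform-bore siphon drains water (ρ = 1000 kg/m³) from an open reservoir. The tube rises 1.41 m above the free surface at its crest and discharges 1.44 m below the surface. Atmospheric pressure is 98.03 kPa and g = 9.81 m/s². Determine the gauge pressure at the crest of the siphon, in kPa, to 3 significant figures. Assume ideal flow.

P_gauge ≈ -28.0 kPa

The outlet speed comes from Torricelli: v = √(2g·1.44) = 5.32 m/s.
With constant cross-section the crest speed equals v; applying Bernoulli from the surface up to the crest, P_top = P_atm − ½ρv² − ρg·h_top.
P_top = 98030 − ½·1000·5.32² − 1000·9.81·1.41 = 70100 Pa. So P_gauge = P_top − P_atm = -28000 Pa.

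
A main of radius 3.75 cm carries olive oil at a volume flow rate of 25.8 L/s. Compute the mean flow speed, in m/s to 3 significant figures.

Q = 25.8 L/s = 0.0258 m³/s.
v = Q/A = 0.0258 / 0.00442 = 5.84 m/s.

v ≈ 5.84 m/s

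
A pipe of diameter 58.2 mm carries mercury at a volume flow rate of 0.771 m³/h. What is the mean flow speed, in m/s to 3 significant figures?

Q = 0.771 m³/h = 0.000214 m³/s.
v = Q/A = 0.000214 / 0.00266 = 0.0805 m/s.

v ≈ 0.0805 m/s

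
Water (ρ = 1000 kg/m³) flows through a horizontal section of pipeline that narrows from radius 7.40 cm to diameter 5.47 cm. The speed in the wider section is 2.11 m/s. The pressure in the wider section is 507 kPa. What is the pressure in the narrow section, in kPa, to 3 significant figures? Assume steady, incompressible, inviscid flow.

The volume flow rate is constant, so v₂ = (A₁/A₂)v₁ = (172/23.5)·2.11 = 15.4 m/s.
Along the horizontal streamline, P + ½ρv² is constant.
P₂ = P₁ − ½ρ(v₂² − v₁²) = 507000 − ½·1000·(15.4² − 2.11²) = 507000 − 117000 = 390000 Pa.

P₂ = 390 kPa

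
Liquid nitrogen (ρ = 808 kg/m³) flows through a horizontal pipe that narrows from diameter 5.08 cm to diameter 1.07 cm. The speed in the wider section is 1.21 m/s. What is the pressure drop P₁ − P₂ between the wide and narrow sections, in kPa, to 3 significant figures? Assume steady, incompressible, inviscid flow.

ΔP ≈ 300 kPa

Mass conservation (A₁v₁ = A₂v₂) gives v₂ = 1.21 × 20.3/0.899 = 27.3 m/s.
Bernoulli (h₁ = h₂): P₁ − P₂ = ½ρ(v₂² − v₁²).
P₁ − P₂ = ½·808·(27.3² − 1.21²) = ½·808·742 = 300000 Pa.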